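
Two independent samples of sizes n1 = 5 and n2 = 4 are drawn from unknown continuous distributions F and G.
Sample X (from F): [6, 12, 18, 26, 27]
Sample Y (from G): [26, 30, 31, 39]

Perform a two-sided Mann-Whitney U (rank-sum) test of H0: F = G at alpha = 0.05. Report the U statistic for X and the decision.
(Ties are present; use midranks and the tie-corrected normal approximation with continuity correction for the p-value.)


Step 1: Combine and sort all 9 observations; assign midranks.
sorted (value, group): (6,X), (12,X), (18,X), (26,X), (26,Y), (27,X), (30,Y), (31,Y), (39,Y)
ranks: 6->1, 12->2, 18->3, 26->4.5, 26->4.5, 27->6, 30->7, 31->8, 39->9
Step 2: Rank sum for X: R1 = 1 + 2 + 3 + 4.5 + 6 = 16.5.
Step 3: U_X = R1 - n1(n1+1)/2 = 16.5 - 5*6/2 = 16.5 - 15 = 1.5.
       U_Y = n1*n2 - U_X = 20 - 1.5 = 18.5.
Step 4: Ties are present, so use the tie-corrected normal approximation (with continuity correction) for the p-value.
Step 5: p-value = 0.049090; compare to alpha = 0.05. reject H0.

U_X = 1.5, p = 0.049090, reject H0 at alpha = 0.05.


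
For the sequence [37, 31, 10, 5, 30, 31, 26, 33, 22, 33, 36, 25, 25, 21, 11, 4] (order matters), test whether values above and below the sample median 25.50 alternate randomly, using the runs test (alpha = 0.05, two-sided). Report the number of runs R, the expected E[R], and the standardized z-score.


Step 1: Compute median = 25.50; label A = above, B = below.
Labels in order: AABBAAAABAABBBBB  (n_A = 8, n_B = 8)
Step 2: Count runs R = 6.
Step 3: Under H0 (random ordering), E[R] = 2*n_A*n_B/(n_A+n_B) + 1 = 2*8*8/16 + 1 = 9.0000.
        Var[R] = 2*n_A*n_B*(2*n_A*n_B - n_A - n_B) / ((n_A+n_B)^2 * (n_A+n_B-1)) = 14336/3840 = 3.7333.
        SD[R] = 1.9322.
Step 4: Continuity-corrected z = (R + 0.5 - E[R]) / SD[R] = (6 + 0.5 - 9.0000) / 1.9322 = -1.2939.
Step 5: Two-sided p-value via normal approximation = 2*(1 - Phi(|z|)) = 0.195709.
Step 6: alpha = 0.05. fail to reject H0.

R = 6, z = -1.2939, p = 0.195709, fail to reject H0.


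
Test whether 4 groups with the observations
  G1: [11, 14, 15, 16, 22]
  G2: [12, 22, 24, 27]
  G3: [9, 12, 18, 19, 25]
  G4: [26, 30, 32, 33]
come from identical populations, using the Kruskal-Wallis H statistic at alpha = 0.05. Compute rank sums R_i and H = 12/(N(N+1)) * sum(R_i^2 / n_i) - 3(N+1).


Step 1: Combine all N = 18 observations and assign midranks.
sorted (value, group, rank): (9,G3,1), (11,G1,2), (12,G2,3.5), (12,G3,3.5), (14,G1,5), (15,G1,6), (16,G1,7), (18,G3,8), (19,G3,9), (22,G1,10.5), (22,G2,10.5), (24,G2,12), (25,G3,13), (26,G4,14), (27,G2,15), (30,G4,16), (32,G4,17), (33,G4,18)
Step 2: Sum ranks within each group.
R_1 = 30.5 (n_1 = 5)
R_2 = 41 (n_2 = 4)
R_3 = 34.5 (n_3 = 5)
R_4 = 65 (n_4 = 4)
Step 3: H = 12/(N(N+1)) * sum(R_i^2/n_i) - 3(N+1)
     = 12/(18*19) * (30.5^2/5 + 41^2/4 + 34.5^2/5 + 65^2/4) - 3*19
     = 0.035088 * 1900.6 - 57
     = 9.687719.
Step 4: Ties present; correction factor C = 1 - 12/(18^3 - 18) = 0.997936. Corrected H = 9.687719 / 0.997936 = 9.707756.
Step 5: Under H0, H ~ chi^2(3); p-value = 0.021221.
Step 6: alpha = 0.05. reject H0.

H = 9.7078, df = 3, p = 0.021221, reject H0.


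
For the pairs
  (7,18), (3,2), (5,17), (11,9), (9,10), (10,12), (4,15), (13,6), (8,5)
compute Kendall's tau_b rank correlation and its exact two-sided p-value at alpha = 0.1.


Step 1: Enumerate the 36 unordered pairs (i,j) with i<j and classify each by sign(x_j-x_i) * sign(y_j-y_i).
  (1,2):dx=-4,dy=-16->C; (1,3):dx=-2,dy=-1->C; (1,4):dx=+4,dy=-9->D; (1,5):dx=+2,dy=-8->D
  (1,6):dx=+3,dy=-6->D; (1,7):dx=-3,dy=-3->C; (1,8):dx=+6,dy=-12->D; (1,9):dx=+1,dy=-13->D
  (2,3):dx=+2,dy=+15->C; (2,4):dx=+8,dy=+7->C; (2,5):dx=+6,dy=+8->C; (2,6):dx=+7,dy=+10->C
  (2,7):dx=+1,dy=+13->C; (2,8):dx=+10,dy=+4->C; (2,9):dx=+5,dy=+3->C; (3,4):dx=+6,dy=-8->D
  (3,5):dx=+4,dy=-7->D; (3,6):dx=+5,dy=-5->D; (3,7):dx=-1,dy=-2->C; (3,8):dx=+8,dy=-11->D
  (3,9):dx=+3,dy=-12->D; (4,5):dx=-2,dy=+1->D; (4,6):dx=-1,dy=+3->D; (4,7):dx=-7,dy=+6->D
  (4,8):dx=+2,dy=-3->D; (4,9):dx=-3,dy=-4->C; (5,6):dx=+1,dy=+2->C; (5,7):dx=-5,dy=+5->D
  (5,8):dx=+4,dy=-4->D; (5,9):dx=-1,dy=-5->C; (6,7):dx=-6,dy=+3->D; (6,8):dx=+3,dy=-6->D
  (6,9):dx=-2,dy=-7->C; (7,8):dx=+9,dy=-9->D; (7,9):dx=+4,dy=-10->D; (8,9):dx=-5,dy=-1->C
Step 2: C = 16, D = 20, total pairs = 36.
Step 3: tau = (C - D)/(n(n-1)/2) = (16 - 20)/36 = -0.111111.
Step 4: Exact two-sided p-value (enumerate n! = 362880 permutations of y under H0): p = 0.761414.
Step 5: alpha = 0.1. fail to reject H0.

tau_b = -0.1111 (C=16, D=20), p = 0.761414, fail to reject H0.


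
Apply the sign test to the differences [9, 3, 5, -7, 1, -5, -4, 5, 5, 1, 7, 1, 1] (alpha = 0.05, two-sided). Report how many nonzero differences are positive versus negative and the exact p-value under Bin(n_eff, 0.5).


Step 1: Discard zero differences. Original n = 13; n_eff = number of nonzero differences = 13.
Nonzero differences (with sign): +9, +3, +5, -7, +1, -5, -4, +5, +5, +1, +7, +1, +1
Step 2: Count signs: positive = 10, negative = 3.
Step 3: Under H0: P(positive) = 0.5, so the number of positives S ~ Bin(13, 0.5).
Step 4: Two-sided exact p-value = sum of Bin(13,0.5) probabilities at or below the observed probability = 0.092285.
Step 5: alpha = 0.05. fail to reject H0.

n_eff = 13, pos = 10, neg = 3, p = 0.092285, fail to reject H0.


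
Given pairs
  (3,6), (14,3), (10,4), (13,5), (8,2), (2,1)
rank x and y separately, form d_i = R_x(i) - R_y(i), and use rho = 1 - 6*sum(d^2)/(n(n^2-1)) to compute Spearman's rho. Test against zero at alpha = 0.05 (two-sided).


Step 1: Rank x and y separately (midranks; no ties here).
rank(x): 3->2, 14->6, 10->4, 13->5, 8->3, 2->1
rank(y): 6->6, 3->3, 4->4, 5->5, 2->2, 1->1
Step 2: d_i = R_x(i) - R_y(i); compute d_i^2.
  (2-6)^2=16, (6-3)^2=9, (4-4)^2=0, (5-5)^2=0, (3-2)^2=1, (1-1)^2=0
sum(d^2) = 26.
Step 3: rho = 1 - 6*26 / (6*(6^2 - 1)) = 1 - 156/210 = 0.257143.
Step 4: Under H0, t = rho * sqrt((n-2)/(1-rho^2)) = 0.5322 ~ t(4).
Step 5: Two-sided p-value from the t-distribution with 4 df = 0.622787.
Step 6: alpha = 0.05. fail to reject H0.

rho = 0.2571, p = 0.622787, fail to reject H0 at alpha = 0.05.


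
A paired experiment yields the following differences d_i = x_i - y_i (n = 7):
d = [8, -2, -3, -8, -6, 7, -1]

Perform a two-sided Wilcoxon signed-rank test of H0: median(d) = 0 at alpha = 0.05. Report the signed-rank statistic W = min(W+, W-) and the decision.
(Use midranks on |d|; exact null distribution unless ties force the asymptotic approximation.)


Step 1: Drop any zero differences (none here) and take |d_i|.
|d| = [8, 2, 3, 8, 6, 7, 1]
Step 2: Midrank |d_i| (ties get averaged ranks).
ranks: |8|->6.5, |2|->2, |3|->3, |8|->6.5, |6|->4, |7|->5, |1|->1
Step 3: Attach original signs; sum ranks with positive sign and with negative sign.
W+ = 6.5 + 5 = 11.5
W- = 2 + 3 + 6.5 + 4 + 1 = 16.5
(Check: W+ + W- = 28 should equal n(n+1)/2 = 28.)
Step 4: Test statistic W = min(W+, W-) = 11.5.
Step 5: Ties in |d|, so use the tie-corrected normal approximation.
        E[W] = n(n+1)/4 = 7*8/4 = 14.
        Tie groups: |d|=8 (t=2); sum(t^3 - t) = 6.
        Var[W] = n(n+1)(2n+1)/24 - sum(t^3-t)/48 = 840/24 - 6/48 = 34.875.
        z = (W - E[W]) / sqrt(Var[W]) = (11.5 - 14) / 5.9055 = -0.4233.
        Two-sided p = 2*Phi(z) = 0.672052.
Step 6: alpha = 0.05. fail to reject H0.

W+ = 11.5, W- = 16.5, W = min = 11.5, p = 0.672052, fail to reject H0.


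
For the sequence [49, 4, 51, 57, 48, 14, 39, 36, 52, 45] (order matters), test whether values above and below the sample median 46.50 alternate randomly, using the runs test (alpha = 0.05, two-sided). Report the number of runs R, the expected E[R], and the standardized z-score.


Step 1: Compute median = 46.50; label A = above, B = below.
Labels in order: ABAAABBBAB  (n_A = 5, n_B = 5)
Step 2: Count runs R = 6.
Step 3: Under H0 (random ordering), E[R] = 2*n_A*n_B/(n_A+n_B) + 1 = 2*5*5/10 + 1 = 6.0000.
        Var[R] = 2*n_A*n_B*(2*n_A*n_B - n_A - n_B) / ((n_A+n_B)^2 * (n_A+n_B-1)) = 2000/900 = 2.2222.
        SD[R] = 1.4907.
Step 4: R = E[R], so z = 0 with no continuity correction.
Step 5: Two-sided p-value via normal approximation = 2*(1 - Phi(|z|)) = 1.000000.
Step 6: alpha = 0.05. fail to reject H0.

R = 6, z = 0.0000, p = 1.000000, fail to reject H0.


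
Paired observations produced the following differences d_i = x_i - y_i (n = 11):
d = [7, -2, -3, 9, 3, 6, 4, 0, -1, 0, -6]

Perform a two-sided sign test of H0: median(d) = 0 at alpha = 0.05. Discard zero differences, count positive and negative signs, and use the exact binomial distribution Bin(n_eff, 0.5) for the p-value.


Step 1: Discard zero differences. Original n = 11; n_eff = number of nonzero differences = 9.
Nonzero differences (with sign): +7, -2, -3, +9, +3, +6, +4, -1, -6
Step 2: Count signs: positive = 5, negative = 4.
Step 3: Under H0: P(positive) = 0.5, so the number of positives S ~ Bin(9, 0.5).
Step 4: Two-sided exact p-value = sum of Bin(9,0.5) probabilities at or below the observed probability = 1.000000.
Step 5: alpha = 0.05. fail to reject H0.

n_eff = 9, pos = 5, neg = 4, p = 1.000000, fail to reject H0.


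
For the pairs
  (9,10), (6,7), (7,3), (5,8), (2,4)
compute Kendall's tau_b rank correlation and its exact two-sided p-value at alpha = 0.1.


Step 1: Enumerate the 10 unordered pairs (i,j) with i<j and classify each by sign(x_j-x_i) * sign(y_j-y_i).
  (1,2):dx=-3,dy=-3->C; (1,3):dx=-2,dy=-7->C; (1,4):dx=-4,dy=-2->C; (1,5):dx=-7,dy=-6->C
  (2,3):dx=+1,dy=-4->D; (2,4):dx=-1,dy=+1->D; (2,5):dx=-4,dy=-3->C; (3,4):dx=-2,dy=+5->D
  (3,5):dx=-5,dy=+1->D; (4,5):dx=-3,dy=-4->C
Step 2: C = 6, D = 4, total pairs = 10.
Step 3: tau = (C - D)/(n(n-1)/2) = (6 - 4)/10 = 0.200000.
Step 4: Exact two-sided p-value (enumerate n! = 120 permutations of y under H0): p = 0.816667.
Step 5: alpha = 0.1. fail to reject H0.

tau_b = 0.2000 (C=6, D=4), p = 0.816667, fail to reject H0.


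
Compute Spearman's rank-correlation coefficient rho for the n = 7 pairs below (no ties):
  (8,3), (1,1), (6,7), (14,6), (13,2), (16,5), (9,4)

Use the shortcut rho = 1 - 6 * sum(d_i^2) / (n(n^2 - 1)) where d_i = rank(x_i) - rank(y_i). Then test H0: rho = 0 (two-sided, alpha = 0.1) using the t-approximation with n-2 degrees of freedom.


Step 1: Rank x and y separately (midranks; no ties here).
rank(x): 8->3, 1->1, 6->2, 14->6, 13->5, 16->7, 9->4
rank(y): 3->3, 1->1, 7->7, 6->6, 2->2, 5->5, 4->4
Step 2: d_i = R_x(i) - R_y(i); compute d_i^2.
  (3-3)^2=0, (1-1)^2=0, (2-7)^2=25, (6-6)^2=0, (5-2)^2=9, (7-5)^2=4, (4-4)^2=0
sum(d^2) = 38.
Step 3: rho = 1 - 6*38 / (7*(7^2 - 1)) = 1 - 228/336 = 0.321429.
Step 4: Under H0, t = rho * sqrt((n-2)/(1-rho^2)) = 0.7590 ~ t(5).
Step 5: Two-sided p-value from the t-distribution with 5 df = 0.482072.
Step 6: alpha = 0.1. fail to reject H0.

rho = 0.3214, p = 0.482072, fail to reject H0 at alpha = 0.1.


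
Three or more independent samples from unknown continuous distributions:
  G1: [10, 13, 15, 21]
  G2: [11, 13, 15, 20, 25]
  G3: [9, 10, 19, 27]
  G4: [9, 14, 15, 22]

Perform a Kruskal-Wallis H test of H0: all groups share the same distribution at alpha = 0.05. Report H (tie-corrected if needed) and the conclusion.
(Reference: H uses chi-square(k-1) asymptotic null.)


Step 1: Combine all N = 17 observations and assign midranks.
sorted (value, group, rank): (9,G3,1.5), (9,G4,1.5), (10,G1,3.5), (10,G3,3.5), (11,G2,5), (13,G1,6.5), (13,G2,6.5), (14,G4,8), (15,G1,10), (15,G2,10), (15,G4,10), (19,G3,12), (20,G2,13), (21,G1,14), (22,G4,15), (25,G2,16), (27,G3,17)
Step 2: Sum ranks within each group.
R_1 = 34 (n_1 = 4)
R_2 = 50.5 (n_2 = 5)
R_3 = 34 (n_3 = 4)
R_4 = 34.5 (n_4 = 4)
Step 3: H = 12/(N(N+1)) * sum(R_i^2/n_i) - 3(N+1)
     = 12/(17*18) * (34^2/4 + 50.5^2/5 + 34^2/4 + 34.5^2/4) - 3*18
     = 0.039216 * 1385.61 - 54
     = 0.337745.
Step 4: Ties present; correction factor C = 1 - 42/(17^3 - 17) = 0.991422. Corrected H = 0.337745 / 0.991422 = 0.340667.
Step 5: Under H0, H ~ chi^2(3); p-value = 0.952207.
Step 6: alpha = 0.05. fail to reject H0.

H = 0.3407, df = 3, p = 0.952207, fail to reject H0.


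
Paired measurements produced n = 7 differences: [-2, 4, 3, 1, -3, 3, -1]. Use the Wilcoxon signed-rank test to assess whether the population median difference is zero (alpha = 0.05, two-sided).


Step 1: Drop any zero differences (none here) and take |d_i|.
|d| = [2, 4, 3, 1, 3, 3, 1]
Step 2: Midrank |d_i| (ties get averaged ranks).
ranks: |2|->3, |4|->7, |3|->5, |1|->1.5, |3|->5, |3|->5, |1|->1.5
Step 3: Attach original signs; sum ranks with positive sign and with negative sign.
W+ = 7 + 5 + 1.5 + 5 = 18.5
W- = 3 + 5 + 1.5 = 9.5
(Check: W+ + W- = 28 should equal n(n+1)/2 = 28.)
Step 4: Test statistic W = min(W+, W-) = 9.5.
Step 5: Ties in |d|, so use the tie-corrected normal approximation.
        E[W] = n(n+1)/4 = 7*8/4 = 14.
        Tie groups: |d|=1 (t=2), |d|=3 (t=3); sum(t^3 - t) = 30.
        Var[W] = n(n+1)(2n+1)/24 - sum(t^3-t)/48 = 840/24 - 30/48 = 34.375.
        z = (W - E[W]) / sqrt(Var[W]) = (9.5 - 14) / 5.8630 = -0.7675.
        Two-sided p = 2*Phi(z) = 0.442771.
Step 6: alpha = 0.05. fail to reject H0.

W+ = 18.5, W- = 9.5, W = min = 9.5, p = 0.442771, fail to reject H0.


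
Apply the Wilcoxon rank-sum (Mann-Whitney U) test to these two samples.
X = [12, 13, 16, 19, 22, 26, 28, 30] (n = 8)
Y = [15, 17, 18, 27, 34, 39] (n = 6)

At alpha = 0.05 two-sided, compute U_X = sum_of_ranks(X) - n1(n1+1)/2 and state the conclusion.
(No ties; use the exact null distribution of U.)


Step 1: Combine and sort all 14 observations; assign midranks.
sorted (value, group): (12,X), (13,X), (15,Y), (16,X), (17,Y), (18,Y), (19,X), (22,X), (26,X), (27,Y), (28,X), (30,X), (34,Y), (39,Y)
ranks: 12->1, 13->2, 15->3, 16->4, 17->5, 18->6, 19->7, 22->8, 26->9, 27->10, 28->11, 30->12, 34->13, 39->14
Step 2: Rank sum for X: R1 = 1 + 2 + 4 + 7 + 8 + 9 + 11 + 12 = 54.
Step 3: U_X = R1 - n1(n1+1)/2 = 54 - 8*9/2 = 54 - 36 = 18.
       U_Y = n1*n2 - U_X = 48 - 18 = 30.
Step 4: No ties, so the exact null distribution of U (based on enumerating the C(14,8) = 3003 equally likely rank assignments) gives the two-sided p-value.
Step 5: p-value = 0.490842; compare to alpha = 0.05. fail to reject H0.

U_X = 18, p = 0.490842, fail to reject H0 at alpha = 0.05.


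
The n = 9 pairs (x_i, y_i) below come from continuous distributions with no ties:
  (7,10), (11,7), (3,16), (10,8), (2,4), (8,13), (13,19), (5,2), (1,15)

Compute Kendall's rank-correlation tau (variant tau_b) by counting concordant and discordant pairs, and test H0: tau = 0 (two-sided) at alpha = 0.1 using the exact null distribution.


Step 1: Enumerate the 36 unordered pairs (i,j) with i<j and classify each by sign(x_j-x_i) * sign(y_j-y_i).
  (1,2):dx=+4,dy=-3->D; (1,3):dx=-4,dy=+6->D; (1,4):dx=+3,dy=-2->D; (1,5):dx=-5,dy=-6->C
  (1,6):dx=+1,dy=+3->C; (1,7):dx=+6,dy=+9->C; (1,8):dx=-2,dy=-8->C; (1,9):dx=-6,dy=+5->D
  (2,3):dx=-8,dy=+9->D; (2,4):dx=-1,dy=+1->D; (2,5):dx=-9,dy=-3->C; (2,6):dx=-3,dy=+6->D
  (2,7):dx=+2,dy=+12->C; (2,8):dx=-6,dy=-5->C; (2,9):dx=-10,dy=+8->D; (3,4):dx=+7,dy=-8->D
  (3,5):dx=-1,dy=-12->C; (3,6):dx=+5,dy=-3->D; (3,7):dx=+10,dy=+3->C; (3,8):dx=+2,dy=-14->D
  (3,9):dx=-2,dy=-1->C; (4,5):dx=-8,dy=-4->C; (4,6):dx=-2,dy=+5->D; (4,7):dx=+3,dy=+11->C
  (4,8):dx=-5,dy=-6->C; (4,9):dx=-9,dy=+7->D; (5,6):dx=+6,dy=+9->C; (5,7):dx=+11,dy=+15->C
  (5,8):dx=+3,dy=-2->D; (5,9):dx=-1,dy=+11->D; (6,7):dx=+5,dy=+6->C; (6,8):dx=-3,dy=-11->C
  (6,9):dx=-7,dy=+2->D; (7,8):dx=-8,dy=-17->C; (7,9):dx=-12,dy=-4->C; (8,9):dx=-4,dy=+13->D
Step 2: C = 19, D = 17, total pairs = 36.
Step 3: tau = (C - D)/(n(n-1)/2) = (19 - 17)/36 = 0.055556.
Step 4: Exact two-sided p-value (enumerate n! = 362880 permutations of y under H0): p = 0.919455.
Step 5: alpha = 0.1. fail to reject H0.

tau_b = 0.0556 (C=19, D=17), p = 0.919455, fail to reject H0.


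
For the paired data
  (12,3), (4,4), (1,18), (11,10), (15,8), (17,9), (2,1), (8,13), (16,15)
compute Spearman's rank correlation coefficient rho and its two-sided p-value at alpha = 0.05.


Step 1: Rank x and y separately (midranks; no ties here).
rank(x): 12->6, 4->3, 1->1, 11->5, 15->7, 17->9, 2->2, 8->4, 16->8
rank(y): 3->2, 4->3, 18->9, 10->6, 8->4, 9->5, 1->1, 13->7, 15->8
Step 2: d_i = R_x(i) - R_y(i); compute d_i^2.
  (6-2)^2=16, (3-3)^2=0, (1-9)^2=64, (5-6)^2=1, (7-4)^2=9, (9-5)^2=16, (2-1)^2=1, (4-7)^2=9, (8-8)^2=0
sum(d^2) = 116.
Step 3: rho = 1 - 6*116 / (9*(9^2 - 1)) = 1 - 696/720 = 0.033333.
Step 4: Under H0, t = rho * sqrt((n-2)/(1-rho^2)) = 0.0882 ~ t(7).
Step 5: Two-sided p-value from the t-distribution with 7 df = 0.932157.
Step 6: alpha = 0.05. fail to reject H0.

rho = 0.0333, p = 0.932157, fail to reject H0 at alpha = 0.05.


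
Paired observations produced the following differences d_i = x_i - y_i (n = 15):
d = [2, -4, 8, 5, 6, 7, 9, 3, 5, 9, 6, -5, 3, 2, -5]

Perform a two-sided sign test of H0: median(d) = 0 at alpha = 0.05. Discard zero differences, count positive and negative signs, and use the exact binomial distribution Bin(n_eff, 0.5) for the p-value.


Step 1: Discard zero differences. Original n = 15; n_eff = number of nonzero differences = 15.
Nonzero differences (with sign): +2, -4, +8, +5, +6, +7, +9, +3, +5, +9, +6, -5, +3, +2, -5
Step 2: Count signs: positive = 12, negative = 3.
Step 3: Under H0: P(positive) = 0.5, so the number of positives S ~ Bin(15, 0.5).
Step 4: Two-sided exact p-value = sum of Bin(15,0.5) probabilities at or below the observed probability = 0.035156.
Step 5: alpha = 0.05. reject H0.

n_eff = 15, pos = 12, neg = 3, p = 0.035156, reject H0.


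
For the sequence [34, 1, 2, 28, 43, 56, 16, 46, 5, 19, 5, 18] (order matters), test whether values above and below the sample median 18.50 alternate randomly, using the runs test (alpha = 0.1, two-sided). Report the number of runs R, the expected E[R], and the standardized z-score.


Step 1: Compute median = 18.50; label A = above, B = below.
Labels in order: ABBAAABABABB  (n_A = 6, n_B = 6)
Step 2: Count runs R = 8.
Step 3: Under H0 (random ordering), E[R] = 2*n_A*n_B/(n_A+n_B) + 1 = 2*6*6/12 + 1 = 7.0000.
        Var[R] = 2*n_A*n_B*(2*n_A*n_B - n_A - n_B) / ((n_A+n_B)^2 * (n_A+n_B-1)) = 4320/1584 = 2.7273.
        SD[R] = 1.6514.
Step 4: Continuity-corrected z = (R - 0.5 - E[R]) / SD[R] = (8 - 0.5 - 7.0000) / 1.6514 = 0.3028.
Step 5: Two-sided p-value via normal approximation = 2*(1 - Phi(|z|)) = 0.762069.
Step 6: alpha = 0.1. fail to reject H0.

R = 8, z = 0.3028, p = 0.762069, fail to reject H0.


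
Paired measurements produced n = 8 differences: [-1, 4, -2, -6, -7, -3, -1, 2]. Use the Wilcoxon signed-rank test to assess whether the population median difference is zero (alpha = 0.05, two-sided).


Step 1: Drop any zero differences (none here) and take |d_i|.
|d| = [1, 4, 2, 6, 7, 3, 1, 2]
Step 2: Midrank |d_i| (ties get averaged ranks).
ranks: |1|->1.5, |4|->6, |2|->3.5, |6|->7, |7|->8, |3|->5, |1|->1.5, |2|->3.5
Step 3: Attach original signs; sum ranks with positive sign and with negative sign.
W+ = 6 + 3.5 = 9.5
W- = 1.5 + 3.5 + 7 + 8 + 5 + 1.5 = 26.5
(Check: W+ + W- = 36 should equal n(n+1)/2 = 36.)
Step 4: Test statistic W = min(W+, W-) = 9.5.
Step 5: Ties in |d|, so use the tie-corrected normal approximation.
        E[W] = n(n+1)/4 = 8*9/4 = 18.
        Tie groups: |d|=1 (t=2), |d|=2 (t=2); sum(t^3 - t) = 12.
        Var[W] = n(n+1)(2n+1)/24 - sum(t^3-t)/48 = 1224/24 - 12/48 = 50.75.
        z = (W - E[W]) / sqrt(Var[W]) = (9.5 - 18) / 7.1239 = -1.1932.
        Two-sided p = 2*Phi(z) = 0.232804.
Step 6: alpha = 0.05. fail to reject H0.

W+ = 9.5, W- = 26.5, W = min = 9.5, p = 0.232804, fail to reject H0.


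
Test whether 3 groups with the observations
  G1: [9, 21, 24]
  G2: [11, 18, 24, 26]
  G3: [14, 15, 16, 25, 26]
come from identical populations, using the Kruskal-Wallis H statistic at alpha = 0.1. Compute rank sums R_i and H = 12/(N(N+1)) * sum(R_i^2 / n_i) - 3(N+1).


Step 1: Combine all N = 12 observations and assign midranks.
sorted (value, group, rank): (9,G1,1), (11,G2,2), (14,G3,3), (15,G3,4), (16,G3,5), (18,G2,6), (21,G1,7), (24,G1,8.5), (24,G2,8.5), (25,G3,10), (26,G2,11.5), (26,G3,11.5)
Step 2: Sum ranks within each group.
R_1 = 16.5 (n_1 = 3)
R_2 = 28 (n_2 = 4)
R_3 = 33.5 (n_3 = 5)
Step 3: H = 12/(N(N+1)) * sum(R_i^2/n_i) - 3(N+1)
     = 12/(12*13) * (16.5^2/3 + 28^2/4 + 33.5^2/5) - 3*13
     = 0.076923 * 511.2 - 39
     = 0.323077.
Step 4: Ties present; correction factor C = 1 - 12/(12^3 - 12) = 0.993007. Corrected H = 0.323077 / 0.993007 = 0.325352.
Step 5: Under H0, H ~ chi^2(2); p-value = 0.849866.
Step 6: alpha = 0.1. fail to reject H0.

H = 0.3254, df = 2, p = 0.849866, fail to reject H0.


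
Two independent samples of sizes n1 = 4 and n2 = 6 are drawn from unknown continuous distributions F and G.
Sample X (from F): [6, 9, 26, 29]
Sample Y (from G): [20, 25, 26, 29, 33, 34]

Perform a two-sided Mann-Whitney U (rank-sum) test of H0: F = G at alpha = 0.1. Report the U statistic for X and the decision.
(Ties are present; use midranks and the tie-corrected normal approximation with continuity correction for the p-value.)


Step 1: Combine and sort all 10 observations; assign midranks.
sorted (value, group): (6,X), (9,X), (20,Y), (25,Y), (26,X), (26,Y), (29,X), (29,Y), (33,Y), (34,Y)
ranks: 6->1, 9->2, 20->3, 25->4, 26->5.5, 26->5.5, 29->7.5, 29->7.5, 33->9, 34->10
Step 2: Rank sum for X: R1 = 1 + 2 + 5.5 + 7.5 = 16.
Step 3: U_X = R1 - n1(n1+1)/2 = 16 - 4*5/2 = 16 - 10 = 6.
       U_Y = n1*n2 - U_X = 24 - 6 = 18.
Step 4: Ties are present, so use the tie-corrected normal approximation (with continuity correction) for the p-value.
Step 5: p-value = 0.238089; compare to alpha = 0.1. fail to reject H0.

U_X = 6, p = 0.238089, fail to reject H0 at alpha = 0.1.


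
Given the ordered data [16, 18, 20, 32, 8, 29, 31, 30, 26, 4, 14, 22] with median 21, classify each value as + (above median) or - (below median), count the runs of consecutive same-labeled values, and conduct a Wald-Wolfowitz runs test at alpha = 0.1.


Step 1: Compute median = 21; label A = above, B = below.
Labels in order: BBBABAAAABBA  (n_A = 6, n_B = 6)
Step 2: Count runs R = 6.
Step 3: Under H0 (random ordering), E[R] = 2*n_A*n_B/(n_A+n_B) + 1 = 2*6*6/12 + 1 = 7.0000.
        Var[R] = 2*n_A*n_B*(2*n_A*n_B - n_A - n_B) / ((n_A+n_B)^2 * (n_A+n_B-1)) = 4320/1584 = 2.7273.
        SD[R] = 1.6514.
Step 4: Continuity-corrected z = (R + 0.5 - E[R]) / SD[R] = (6 + 0.5 - 7.0000) / 1.6514 = -0.3028.
Step 5: Two-sided p-value via normal approximation = 2*(1 - Phi(|z|)) = 0.762069.
Step 6: alpha = 0.1. fail to reject H0.

R = 6, z = -0.3028, p = 0.762069, fail to reject H0.


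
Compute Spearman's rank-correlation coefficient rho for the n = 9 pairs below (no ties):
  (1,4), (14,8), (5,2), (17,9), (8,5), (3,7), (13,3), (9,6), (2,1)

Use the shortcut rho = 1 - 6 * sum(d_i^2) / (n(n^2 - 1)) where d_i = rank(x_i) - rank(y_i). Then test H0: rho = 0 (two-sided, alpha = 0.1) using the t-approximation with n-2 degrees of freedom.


Step 1: Rank x and y separately (midranks; no ties here).
rank(x): 1->1, 14->8, 5->4, 17->9, 8->5, 3->3, 13->7, 9->6, 2->2
rank(y): 4->4, 8->8, 2->2, 9->9, 5->5, 7->7, 3->3, 6->6, 1->1
Step 2: d_i = R_x(i) - R_y(i); compute d_i^2.
  (1-4)^2=9, (8-8)^2=0, (4-2)^2=4, (9-9)^2=0, (5-5)^2=0, (3-7)^2=16, (7-3)^2=16, (6-6)^2=0, (2-1)^2=1
sum(d^2) = 46.
Step 3: rho = 1 - 6*46 / (9*(9^2 - 1)) = 1 - 276/720 = 0.616667.
Step 4: Under H0, t = rho * sqrt((n-2)/(1-rho^2)) = 2.0725 ~ t(7).
Step 5: Two-sided p-value from the t-distribution with 7 df = 0.076929.
Step 6: alpha = 0.1. reject H0.

rho = 0.6167, p = 0.076929, reject H0 at alpha = 0.1.


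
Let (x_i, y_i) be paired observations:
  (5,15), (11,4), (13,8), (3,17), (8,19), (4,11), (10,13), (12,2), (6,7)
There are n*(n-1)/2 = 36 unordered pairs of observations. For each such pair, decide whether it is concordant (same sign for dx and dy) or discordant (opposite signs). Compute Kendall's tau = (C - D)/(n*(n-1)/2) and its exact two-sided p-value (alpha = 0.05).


Step 1: Enumerate the 36 unordered pairs (i,j) with i<j and classify each by sign(x_j-x_i) * sign(y_j-y_i).
  (1,2):dx=+6,dy=-11->D; (1,3):dx=+8,dy=-7->D; (1,4):dx=-2,dy=+2->D; (1,5):dx=+3,dy=+4->C
  (1,6):dx=-1,dy=-4->C; (1,7):dx=+5,dy=-2->D; (1,8):dx=+7,dy=-13->D; (1,9):dx=+1,dy=-8->D
  (2,3):dx=+2,dy=+4->C; (2,4):dx=-8,dy=+13->D; (2,5):dx=-3,dy=+15->D; (2,6):dx=-7,dy=+7->D
  (2,7):dx=-1,dy=+9->D; (2,8):dx=+1,dy=-2->D; (2,9):dx=-5,dy=+3->D; (3,4):dx=-10,dy=+9->D
  (3,5):dx=-5,dy=+11->D; (3,6):dx=-9,dy=+3->D; (3,7):dx=-3,dy=+5->D; (3,8):dx=-1,dy=-6->C
  (3,9):dx=-7,dy=-1->C; (4,5):dx=+5,dy=+2->C; (4,6):dx=+1,dy=-6->D; (4,7):dx=+7,dy=-4->D
  (4,8):dx=+9,dy=-15->D; (4,9):dx=+3,dy=-10->D; (5,6):dx=-4,dy=-8->C; (5,7):dx=+2,dy=-6->D
  (5,8):dx=+4,dy=-17->D; (5,9):dx=-2,dy=-12->C; (6,7):dx=+6,dy=+2->C; (6,8):dx=+8,dy=-9->D
  (6,9):dx=+2,dy=-4->D; (7,8):dx=+2,dy=-11->D; (7,9):dx=-4,dy=-6->C; (8,9):dx=-6,dy=+5->D
Step 2: C = 10, D = 26, total pairs = 36.
Step 3: tau = (C - D)/(n(n-1)/2) = (10 - 26)/36 = -0.444444.
Step 4: Exact two-sided p-value (enumerate n! = 362880 permutations of y under H0): p = 0.119439.
Step 5: alpha = 0.05. fail to reject H0.

tau_b = -0.4444 (C=10, D=26), p = 0.119439, fail to reject H0.


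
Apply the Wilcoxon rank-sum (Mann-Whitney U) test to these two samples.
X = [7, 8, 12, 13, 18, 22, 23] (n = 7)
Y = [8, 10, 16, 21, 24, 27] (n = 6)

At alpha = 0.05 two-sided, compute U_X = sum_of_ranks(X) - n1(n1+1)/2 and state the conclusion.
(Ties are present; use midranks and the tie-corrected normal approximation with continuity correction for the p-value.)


Step 1: Combine and sort all 13 observations; assign midranks.
sorted (value, group): (7,X), (8,X), (8,Y), (10,Y), (12,X), (13,X), (16,Y), (18,X), (21,Y), (22,X), (23,X), (24,Y), (27,Y)
ranks: 7->1, 8->2.5, 8->2.5, 10->4, 12->5, 13->6, 16->7, 18->8, 21->9, 22->10, 23->11, 24->12, 27->13
Step 2: Rank sum for X: R1 = 1 + 2.5 + 5 + 6 + 8 + 10 + 11 = 43.5.
Step 3: U_X = R1 - n1(n1+1)/2 = 43.5 - 7*8/2 = 43.5 - 28 = 15.5.
       U_Y = n1*n2 - U_X = 42 - 15.5 = 26.5.
Step 4: Ties are present, so use the tie-corrected normal approximation (with continuity correction) for the p-value.
Step 5: p-value = 0.474443; compare to alpha = 0.05. fail to reject H0.

U_X = 15.5, p = 0.474443, fail to reject H0 at alpha = 0.05.


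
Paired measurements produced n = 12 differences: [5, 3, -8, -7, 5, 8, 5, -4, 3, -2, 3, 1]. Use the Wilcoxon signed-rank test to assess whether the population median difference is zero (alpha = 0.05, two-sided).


Step 1: Drop any zero differences (none here) and take |d_i|.
|d| = [5, 3, 8, 7, 5, 8, 5, 4, 3, 2, 3, 1]
Step 2: Midrank |d_i| (ties get averaged ranks).
ranks: |5|->8, |3|->4, |8|->11.5, |7|->10, |5|->8, |8|->11.5, |5|->8, |4|->6, |3|->4, |2|->2, |3|->4, |1|->1
Step 3: Attach original signs; sum ranks with positive sign and with negative sign.
W+ = 8 + 4 + 8 + 11.5 + 8 + 4 + 4 + 1 = 48.5
W- = 11.5 + 10 + 6 + 2 = 29.5
(Check: W+ + W- = 78 should equal n(n+1)/2 = 78.)
Step 4: Test statistic W = min(W+, W-) = 29.5.
Step 5: Ties in |d|, so use the tie-corrected normal approximation.
        E[W] = n(n+1)/4 = 12*13/4 = 39.
        Tie groups: |d|=3 (t=3), |d|=5 (t=3), |d|=8 (t=2); sum(t^3 - t) = 54.
        Var[W] = n(n+1)(2n+1)/24 - sum(t^3-t)/48 = 3900/24 - 54/48 = 161.375.
        z = (W - E[W]) / sqrt(Var[W]) = (29.5 - 39) / 12.7033 = -0.7478.
        Two-sided p = 2*Phi(z) = 0.454560.
Step 6: alpha = 0.05. fail to reject H0.

W+ = 48.5, W- = 29.5, W = min = 29.5, p = 0.454560, fail to reject H0.


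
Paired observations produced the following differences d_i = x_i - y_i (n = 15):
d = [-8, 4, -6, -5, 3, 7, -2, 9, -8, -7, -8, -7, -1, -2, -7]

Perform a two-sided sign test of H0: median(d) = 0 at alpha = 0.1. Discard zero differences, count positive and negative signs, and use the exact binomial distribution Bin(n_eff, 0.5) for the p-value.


Step 1: Discard zero differences. Original n = 15; n_eff = number of nonzero differences = 15.
Nonzero differences (with sign): -8, +4, -6, -5, +3, +7, -2, +9, -8, -7, -8, -7, -1, -2, -7
Step 2: Count signs: positive = 4, negative = 11.
Step 3: Under H0: P(positive) = 0.5, so the number of positives S ~ Bin(15, 0.5).
Step 4: Two-sided exact p-value = sum of Bin(15,0.5) probabilities at or below the observed probability = 0.118469.
Step 5: alpha = 0.1. fail to reject H0.

n_eff = 15, pos = 4, neg = 11, p = 0.118469, fail to reject H0.


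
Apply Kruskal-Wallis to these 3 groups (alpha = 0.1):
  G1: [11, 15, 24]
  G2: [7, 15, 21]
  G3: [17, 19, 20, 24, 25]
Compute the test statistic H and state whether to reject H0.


Step 1: Combine all N = 11 observations and assign midranks.
sorted (value, group, rank): (7,G2,1), (11,G1,2), (15,G1,3.5), (15,G2,3.5), (17,G3,5), (19,G3,6), (20,G3,7), (21,G2,8), (24,G1,9.5), (24,G3,9.5), (25,G3,11)
Step 2: Sum ranks within each group.
R_1 = 15 (n_1 = 3)
R_2 = 12.5 (n_2 = 3)
R_3 = 38.5 (n_3 = 5)
Step 3: H = 12/(N(N+1)) * sum(R_i^2/n_i) - 3(N+1)
     = 12/(11*12) * (15^2/3 + 12.5^2/3 + 38.5^2/5) - 3*12
     = 0.090909 * 423.533 - 36
     = 2.503030.
Step 4: Ties present; correction factor C = 1 - 12/(11^3 - 11) = 0.990909. Corrected H = 2.503030 / 0.990909 = 2.525994.
Step 5: Under H0, H ~ chi^2(2); p-value = 0.282805.
Step 6: alpha = 0.1. fail to reject H0.

H = 2.5260, df = 2, p = 0.282805, fail to reject H0.


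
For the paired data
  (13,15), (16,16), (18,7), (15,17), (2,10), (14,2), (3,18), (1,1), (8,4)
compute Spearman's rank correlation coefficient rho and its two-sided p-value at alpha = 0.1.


Step 1: Rank x and y separately (midranks; no ties here).
rank(x): 13->5, 16->8, 18->9, 15->7, 2->2, 14->6, 3->3, 1->1, 8->4
rank(y): 15->6, 16->7, 7->4, 17->8, 10->5, 2->2, 18->9, 1->1, 4->3
Step 2: d_i = R_x(i) - R_y(i); compute d_i^2.
  (5-6)^2=1, (8-7)^2=1, (9-4)^2=25, (7-8)^2=1, (2-5)^2=9, (6-2)^2=16, (3-9)^2=36, (1-1)^2=0, (4-3)^2=1
sum(d^2) = 90.
Step 3: rho = 1 - 6*90 / (9*(9^2 - 1)) = 1 - 540/720 = 0.250000.
Step 4: Under H0, t = rho * sqrt((n-2)/(1-rho^2)) = 0.6831 ~ t(7).
Step 5: Two-sided p-value from the t-distribution with 7 df = 0.516490.
Step 6: alpha = 0.1. fail to reject H0.

rho = 0.2500, p = 0.516490, fail to reject H0 at alpha = 0.1.


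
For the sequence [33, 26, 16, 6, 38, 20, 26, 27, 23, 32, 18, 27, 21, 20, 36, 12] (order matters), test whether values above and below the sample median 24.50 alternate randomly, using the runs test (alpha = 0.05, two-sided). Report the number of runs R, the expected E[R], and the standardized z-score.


Step 1: Compute median = 24.50; label A = above, B = below.
Labels in order: AABBABAABABABBAB  (n_A = 8, n_B = 8)
Step 2: Count runs R = 12.
Step 3: Under H0 (random ordering), E[R] = 2*n_A*n_B/(n_A+n_B) + 1 = 2*8*8/16 + 1 = 9.0000.
        Var[R] = 2*n_A*n_B*(2*n_A*n_B - n_A - n_B) / ((n_A+n_B)^2 * (n_A+n_B-1)) = 14336/3840 = 3.7333.
        SD[R] = 1.9322.
Step 4: Continuity-corrected z = (R - 0.5 - E[R]) / SD[R] = (12 - 0.5 - 9.0000) / 1.9322 = 1.2939.
Step 5: Two-sided p-value via normal approximation = 2*(1 - Phi(|z|)) = 0.195709.
Step 6: alpha = 0.05. fail to reject H0.

R = 12, z = 1.2939, p = 0.195709, fail to reject H0.


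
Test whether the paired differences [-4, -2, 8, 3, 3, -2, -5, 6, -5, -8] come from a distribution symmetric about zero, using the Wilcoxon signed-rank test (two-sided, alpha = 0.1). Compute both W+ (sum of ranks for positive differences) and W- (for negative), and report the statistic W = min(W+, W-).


Step 1: Drop any zero differences (none here) and take |d_i|.
|d| = [4, 2, 8, 3, 3, 2, 5, 6, 5, 8]
Step 2: Midrank |d_i| (ties get averaged ranks).
ranks: |4|->5, |2|->1.5, |8|->9.5, |3|->3.5, |3|->3.5, |2|->1.5, |5|->6.5, |6|->8, |5|->6.5, |8|->9.5
Step 3: Attach original signs; sum ranks with positive sign and with negative sign.
W+ = 9.5 + 3.5 + 3.5 + 8 = 24.5
W- = 5 + 1.5 + 1.5 + 6.5 + 6.5 + 9.5 = 30.5
(Check: W+ + W- = 55 should equal n(n+1)/2 = 55.)
Step 4: Test statistic W = min(W+, W-) = 24.5.
Step 5: Ties in |d|, so use the tie-corrected normal approximation.
        E[W] = n(n+1)/4 = 10*11/4 = 27.5.
        Tie groups: |d|=2 (t=2), |d|=3 (t=2), |d|=5 (t=2), |d|=8 (t=2); sum(t^3 - t) = 24.
        Var[W] = n(n+1)(2n+1)/24 - sum(t^3-t)/48 = 2310/24 - 24/48 = 95.75.
        z = (W - E[W]) / sqrt(Var[W]) = (24.5 - 27.5) / 9.7852 = -0.3066.
        Two-sided p = 2*Phi(z) = 0.759159.
Step 6: alpha = 0.1. fail to reject H0.

W+ = 24.5, W- = 30.5, W = min = 24.5, p = 0.759159, fail to reject H0.


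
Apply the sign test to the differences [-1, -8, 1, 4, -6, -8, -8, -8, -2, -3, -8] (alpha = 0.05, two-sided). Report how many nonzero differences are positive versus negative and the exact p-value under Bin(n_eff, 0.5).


Step 1: Discard zero differences. Original n = 11; n_eff = number of nonzero differences = 11.
Nonzero differences (with sign): -1, -8, +1, +4, -6, -8, -8, -8, -2, -3, -8
Step 2: Count signs: positive = 2, negative = 9.
Step 3: Under H0: P(positive) = 0.5, so the number of positives S ~ Bin(11, 0.5).
Step 4: Two-sided exact p-value = sum of Bin(11,0.5) probabilities at or below the observed probability = 0.065430.
Step 5: alpha = 0.05. fail to reject H0.

n_eff = 11, pos = 2, neg = 9, p = 0.065430, fail to reject H0.


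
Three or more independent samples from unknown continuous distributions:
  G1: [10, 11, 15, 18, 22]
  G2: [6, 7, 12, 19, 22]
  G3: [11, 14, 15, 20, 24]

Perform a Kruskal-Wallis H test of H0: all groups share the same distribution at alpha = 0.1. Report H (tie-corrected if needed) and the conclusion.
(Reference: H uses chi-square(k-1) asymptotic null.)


Step 1: Combine all N = 15 observations and assign midranks.
sorted (value, group, rank): (6,G2,1), (7,G2,2), (10,G1,3), (11,G1,4.5), (11,G3,4.5), (12,G2,6), (14,G3,7), (15,G1,8.5), (15,G3,8.5), (18,G1,10), (19,G2,11), (20,G3,12), (22,G1,13.5), (22,G2,13.5), (24,G3,15)
Step 2: Sum ranks within each group.
R_1 = 39.5 (n_1 = 5)
R_2 = 33.5 (n_2 = 5)
R_3 = 47 (n_3 = 5)
Step 3: H = 12/(N(N+1)) * sum(R_i^2/n_i) - 3(N+1)
     = 12/(15*16) * (39.5^2/5 + 33.5^2/5 + 47^2/5) - 3*16
     = 0.050000 * 978.3 - 48
     = 0.915000.
Step 4: Ties present; correction factor C = 1 - 18/(15^3 - 15) = 0.994643. Corrected H = 0.915000 / 0.994643 = 0.919928.
Step 5: Under H0, H ~ chi^2(2); p-value = 0.631306.
Step 6: alpha = 0.1. fail to reject H0.

H = 0.9199, df = 2, p = 0.631306, fail to reject H0.


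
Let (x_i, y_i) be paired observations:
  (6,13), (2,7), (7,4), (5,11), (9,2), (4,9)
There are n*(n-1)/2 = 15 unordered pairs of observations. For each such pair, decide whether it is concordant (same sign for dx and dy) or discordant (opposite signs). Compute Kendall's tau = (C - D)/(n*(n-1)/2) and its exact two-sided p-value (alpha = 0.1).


Step 1: Enumerate the 15 unordered pairs (i,j) with i<j and classify each by sign(x_j-x_i) * sign(y_j-y_i).
  (1,2):dx=-4,dy=-6->C; (1,3):dx=+1,dy=-9->D; (1,4):dx=-1,dy=-2->C; (1,5):dx=+3,dy=-11->D
  (1,6):dx=-2,dy=-4->C; (2,3):dx=+5,dy=-3->D; (2,4):dx=+3,dy=+4->C; (2,5):dx=+7,dy=-5->D
  (2,6):dx=+2,dy=+2->C; (3,4):dx=-2,dy=+7->D; (3,5):dx=+2,dy=-2->D; (3,6):dx=-3,dy=+5->D
  (4,5):dx=+4,dy=-9->D; (4,6):dx=-1,dy=-2->C; (5,6):dx=-5,dy=+7->D
Step 2: C = 6, D = 9, total pairs = 15.
Step 3: tau = (C - D)/(n(n-1)/2) = (6 - 9)/15 = -0.200000.
Step 4: Exact two-sided p-value (enumerate n! = 720 permutations of y under H0): p = 0.719444.
Step 5: alpha = 0.1. fail to reject H0.

tau_b = -0.2000 (C=6, D=9), p = 0.719444, fail to reject H0.


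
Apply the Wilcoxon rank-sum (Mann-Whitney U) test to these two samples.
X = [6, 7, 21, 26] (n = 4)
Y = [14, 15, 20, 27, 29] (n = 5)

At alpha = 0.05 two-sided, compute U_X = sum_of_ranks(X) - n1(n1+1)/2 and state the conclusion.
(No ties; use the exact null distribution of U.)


Step 1: Combine and sort all 9 observations; assign midranks.
sorted (value, group): (6,X), (7,X), (14,Y), (15,Y), (20,Y), (21,X), (26,X), (27,Y), (29,Y)
ranks: 6->1, 7->2, 14->3, 15->4, 20->5, 21->6, 26->7, 27->8, 29->9
Step 2: Rank sum for X: R1 = 1 + 2 + 6 + 7 = 16.
Step 3: U_X = R1 - n1(n1+1)/2 = 16 - 4*5/2 = 16 - 10 = 6.
       U_Y = n1*n2 - U_X = 20 - 6 = 14.
Step 4: No ties, so the exact null distribution of U (based on enumerating the C(9,4) = 126 equally likely rank assignments) gives the two-sided p-value.
Step 5: p-value = 0.412698; compare to alpha = 0.05. fail to reject H0.

U_X = 6, p = 0.412698, fail to reject H0 at alpha = 0.05.


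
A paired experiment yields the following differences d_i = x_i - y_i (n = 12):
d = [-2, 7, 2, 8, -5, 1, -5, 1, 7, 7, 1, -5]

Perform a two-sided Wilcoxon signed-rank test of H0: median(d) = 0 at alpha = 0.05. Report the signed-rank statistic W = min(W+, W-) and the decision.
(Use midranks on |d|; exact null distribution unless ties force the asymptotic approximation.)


Step 1: Drop any zero differences (none here) and take |d_i|.
|d| = [2, 7, 2, 8, 5, 1, 5, 1, 7, 7, 1, 5]
Step 2: Midrank |d_i| (ties get averaged ranks).
ranks: |2|->4.5, |7|->10, |2|->4.5, |8|->12, |5|->7, |1|->2, |5|->7, |1|->2, |7|->10, |7|->10, |1|->2, |5|->7
Step 3: Attach original signs; sum ranks with positive sign and with negative sign.
W+ = 10 + 4.5 + 12 + 2 + 2 + 10 + 10 + 2 = 52.5
W- = 4.5 + 7 + 7 + 7 = 25.5
(Check: W+ + W- = 78 should equal n(n+1)/2 = 78.)
Step 4: Test statistic W = min(W+, W-) = 25.5.
Step 5: Ties in |d|, so use the tie-corrected normal approximation.
        E[W] = n(n+1)/4 = 12*13/4 = 39.
        Tie groups: |d|=1 (t=3), |d|=2 (t=2), |d|=5 (t=3), |d|=7 (t=3); sum(t^3 - t) = 78.
        Var[W] = n(n+1)(2n+1)/24 - sum(t^3-t)/48 = 3900/24 - 78/48 = 160.875.
        z = (W - E[W]) / sqrt(Var[W]) = (25.5 - 39) / 12.6837 = -1.0644.
        Two-sided p = 2*Phi(z) = 0.287165.
Step 6: alpha = 0.05. fail to reject H0.

W+ = 52.5, W- = 25.5, W = min = 25.5, p = 0.287165, fail to reject H0.


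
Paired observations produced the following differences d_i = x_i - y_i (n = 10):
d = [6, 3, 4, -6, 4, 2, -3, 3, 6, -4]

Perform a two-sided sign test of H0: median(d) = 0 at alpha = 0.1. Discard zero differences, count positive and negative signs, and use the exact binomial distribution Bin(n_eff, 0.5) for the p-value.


Step 1: Discard zero differences. Original n = 10; n_eff = number of nonzero differences = 10.
Nonzero differences (with sign): +6, +3, +4, -6, +4, +2, -3, +3, +6, -4
Step 2: Count signs: positive = 7, negative = 3.
Step 3: Under H0: P(positive) = 0.5, so the number of positives S ~ Bin(10, 0.5).
Step 4: Two-sided exact p-value = sum of Bin(10,0.5) probabilities at or below the observed probability = 0.343750.
Step 5: alpha = 0.1. fail to reject H0.

n_eff = 10, pos = 7, neg = 3, p = 0.343750, fail to reject H0.


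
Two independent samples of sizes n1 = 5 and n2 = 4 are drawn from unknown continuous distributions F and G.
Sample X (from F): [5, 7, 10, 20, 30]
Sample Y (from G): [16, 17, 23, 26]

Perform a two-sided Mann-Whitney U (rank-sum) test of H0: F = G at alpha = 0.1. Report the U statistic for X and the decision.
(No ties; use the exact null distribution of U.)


Step 1: Combine and sort all 9 observations; assign midranks.
sorted (value, group): (5,X), (7,X), (10,X), (16,Y), (17,Y), (20,X), (23,Y), (26,Y), (30,X)
ranks: 5->1, 7->2, 10->3, 16->4, 17->5, 20->6, 23->7, 26->8, 30->9
Step 2: Rank sum for X: R1 = 1 + 2 + 3 + 6 + 9 = 21.
Step 3: U_X = R1 - n1(n1+1)/2 = 21 - 5*6/2 = 21 - 15 = 6.
       U_Y = n1*n2 - U_X = 20 - 6 = 14.
Step 4: No ties, so the exact null distribution of U (based on enumerating the C(9,5) = 126 equally likely rank assignments) gives the two-sided p-value.
Step 5: p-value = 0.412698; compare to alpha = 0.1. fail to reject H0.

U_X = 6, p = 0.412698, fail to reject H0 at alpha = 0.1.


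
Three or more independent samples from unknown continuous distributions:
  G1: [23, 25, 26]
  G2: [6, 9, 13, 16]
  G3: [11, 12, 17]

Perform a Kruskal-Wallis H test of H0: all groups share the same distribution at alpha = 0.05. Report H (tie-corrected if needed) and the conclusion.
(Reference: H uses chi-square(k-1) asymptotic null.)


Step 1: Combine all N = 10 observations and assign midranks.
sorted (value, group, rank): (6,G2,1), (9,G2,2), (11,G3,3), (12,G3,4), (13,G2,5), (16,G2,6), (17,G3,7), (23,G1,8), (25,G1,9), (26,G1,10)
Step 2: Sum ranks within each group.
R_1 = 27 (n_1 = 3)
R_2 = 14 (n_2 = 4)
R_3 = 14 (n_3 = 3)
Step 3: H = 12/(N(N+1)) * sum(R_i^2/n_i) - 3(N+1)
     = 12/(10*11) * (27^2/3 + 14^2/4 + 14^2/3) - 3*11
     = 0.109091 * 357.333 - 33
     = 5.981818.
Step 4: No ties, so H is used without correction.
Step 5: Under H0, H ~ chi^2(2); p-value = 0.050242.
Step 6: alpha = 0.05. fail to reject H0.

H = 5.9818, df = 2, p = 0.050242, fail to reject H0.
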